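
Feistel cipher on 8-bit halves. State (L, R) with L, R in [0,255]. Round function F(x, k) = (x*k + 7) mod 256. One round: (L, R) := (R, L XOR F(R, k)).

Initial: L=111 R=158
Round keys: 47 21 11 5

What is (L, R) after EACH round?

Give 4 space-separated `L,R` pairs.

Round 1 (k=47): L=158 R=102
Round 2 (k=21): L=102 R=251
Round 3 (k=11): L=251 R=182
Round 4 (k=5): L=182 R=110

Answer: 158,102 102,251 251,182 182,110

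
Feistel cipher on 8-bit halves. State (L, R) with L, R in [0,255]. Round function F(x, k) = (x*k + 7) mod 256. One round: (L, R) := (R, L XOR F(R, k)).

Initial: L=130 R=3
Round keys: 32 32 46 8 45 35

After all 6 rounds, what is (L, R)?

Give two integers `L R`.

Round 1 (k=32): L=3 R=229
Round 2 (k=32): L=229 R=164
Round 3 (k=46): L=164 R=154
Round 4 (k=8): L=154 R=115
Round 5 (k=45): L=115 R=164
Round 6 (k=35): L=164 R=0

Answer: 164 0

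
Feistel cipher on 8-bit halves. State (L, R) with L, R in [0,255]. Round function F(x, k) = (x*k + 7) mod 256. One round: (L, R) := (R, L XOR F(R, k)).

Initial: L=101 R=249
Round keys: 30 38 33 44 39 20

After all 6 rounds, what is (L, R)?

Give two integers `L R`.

Round 1 (k=30): L=249 R=80
Round 2 (k=38): L=80 R=30
Round 3 (k=33): L=30 R=181
Round 4 (k=44): L=181 R=61
Round 5 (k=39): L=61 R=231
Round 6 (k=20): L=231 R=46

Answer: 231 46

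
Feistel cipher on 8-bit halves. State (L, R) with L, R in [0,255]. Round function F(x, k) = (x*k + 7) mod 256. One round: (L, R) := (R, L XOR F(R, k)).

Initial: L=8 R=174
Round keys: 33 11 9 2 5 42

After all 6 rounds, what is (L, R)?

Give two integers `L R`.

Answer: 196 12

Derivation:
Round 1 (k=33): L=174 R=125
Round 2 (k=11): L=125 R=200
Round 3 (k=9): L=200 R=114
Round 4 (k=2): L=114 R=35
Round 5 (k=5): L=35 R=196
Round 6 (k=42): L=196 R=12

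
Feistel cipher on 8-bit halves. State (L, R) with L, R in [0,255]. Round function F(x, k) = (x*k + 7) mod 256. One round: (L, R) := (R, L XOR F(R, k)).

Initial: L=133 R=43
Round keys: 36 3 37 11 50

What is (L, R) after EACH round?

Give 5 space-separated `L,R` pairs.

Answer: 43,150 150,226 226,39 39,86 86,244

Derivation:
Round 1 (k=36): L=43 R=150
Round 2 (k=3): L=150 R=226
Round 3 (k=37): L=226 R=39
Round 4 (k=11): L=39 R=86
Round 5 (k=50): L=86 R=244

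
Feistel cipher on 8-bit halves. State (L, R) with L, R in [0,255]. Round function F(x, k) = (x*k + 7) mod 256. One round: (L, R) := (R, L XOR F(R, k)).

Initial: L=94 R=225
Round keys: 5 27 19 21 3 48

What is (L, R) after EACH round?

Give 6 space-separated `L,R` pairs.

Answer: 225,50 50,172 172,249 249,216 216,118 118,255

Derivation:
Round 1 (k=5): L=225 R=50
Round 2 (k=27): L=50 R=172
Round 3 (k=19): L=172 R=249
Round 4 (k=21): L=249 R=216
Round 5 (k=3): L=216 R=118
Round 6 (k=48): L=118 R=255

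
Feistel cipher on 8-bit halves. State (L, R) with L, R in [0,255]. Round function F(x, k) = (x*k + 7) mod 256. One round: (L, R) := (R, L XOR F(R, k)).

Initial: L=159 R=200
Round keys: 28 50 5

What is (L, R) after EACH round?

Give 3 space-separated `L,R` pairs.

Round 1 (k=28): L=200 R=120
Round 2 (k=50): L=120 R=191
Round 3 (k=5): L=191 R=186

Answer: 200,120 120,191 191,186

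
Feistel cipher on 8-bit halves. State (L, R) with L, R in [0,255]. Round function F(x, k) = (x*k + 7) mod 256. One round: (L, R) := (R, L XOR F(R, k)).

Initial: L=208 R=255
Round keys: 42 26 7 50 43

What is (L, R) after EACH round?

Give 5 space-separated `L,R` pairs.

Answer: 255,13 13,166 166,156 156,217 217,230

Derivation:
Round 1 (k=42): L=255 R=13
Round 2 (k=26): L=13 R=166
Round 3 (k=7): L=166 R=156
Round 4 (k=50): L=156 R=217
Round 5 (k=43): L=217 R=230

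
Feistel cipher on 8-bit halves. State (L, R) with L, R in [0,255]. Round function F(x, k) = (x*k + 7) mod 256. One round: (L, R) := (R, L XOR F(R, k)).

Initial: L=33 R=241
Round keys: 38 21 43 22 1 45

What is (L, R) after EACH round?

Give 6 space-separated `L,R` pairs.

Round 1 (k=38): L=241 R=236
Round 2 (k=21): L=236 R=146
Round 3 (k=43): L=146 R=97
Round 4 (k=22): L=97 R=207
Round 5 (k=1): L=207 R=183
Round 6 (k=45): L=183 R=253

Answer: 241,236 236,146 146,97 97,207 207,183 183,253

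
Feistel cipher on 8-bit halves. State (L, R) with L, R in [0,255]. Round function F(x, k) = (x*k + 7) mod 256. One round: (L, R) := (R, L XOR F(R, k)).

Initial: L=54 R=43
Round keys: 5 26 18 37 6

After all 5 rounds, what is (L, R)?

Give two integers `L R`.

Round 1 (k=5): L=43 R=232
Round 2 (k=26): L=232 R=188
Round 3 (k=18): L=188 R=215
Round 4 (k=37): L=215 R=166
Round 5 (k=6): L=166 R=60

Answer: 166 60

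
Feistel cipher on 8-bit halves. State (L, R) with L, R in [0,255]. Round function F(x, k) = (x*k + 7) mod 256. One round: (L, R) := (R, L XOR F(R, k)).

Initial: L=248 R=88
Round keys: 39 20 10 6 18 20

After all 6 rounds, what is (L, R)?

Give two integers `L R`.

Answer: 213 115

Derivation:
Round 1 (k=39): L=88 R=151
Round 2 (k=20): L=151 R=139
Round 3 (k=10): L=139 R=226
Round 4 (k=6): L=226 R=216
Round 5 (k=18): L=216 R=213
Round 6 (k=20): L=213 R=115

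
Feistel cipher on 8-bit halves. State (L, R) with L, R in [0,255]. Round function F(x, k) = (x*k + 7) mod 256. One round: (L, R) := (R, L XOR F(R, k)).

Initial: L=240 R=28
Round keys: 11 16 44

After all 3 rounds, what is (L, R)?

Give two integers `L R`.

Answer: 171 160

Derivation:
Round 1 (k=11): L=28 R=203
Round 2 (k=16): L=203 R=171
Round 3 (k=44): L=171 R=160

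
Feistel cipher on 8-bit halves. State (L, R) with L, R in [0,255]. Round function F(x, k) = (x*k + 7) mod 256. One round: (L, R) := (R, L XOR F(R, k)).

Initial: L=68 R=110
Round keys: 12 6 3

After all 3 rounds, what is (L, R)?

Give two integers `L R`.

Round 1 (k=12): L=110 R=107
Round 2 (k=6): L=107 R=231
Round 3 (k=3): L=231 R=215

Answer: 231 215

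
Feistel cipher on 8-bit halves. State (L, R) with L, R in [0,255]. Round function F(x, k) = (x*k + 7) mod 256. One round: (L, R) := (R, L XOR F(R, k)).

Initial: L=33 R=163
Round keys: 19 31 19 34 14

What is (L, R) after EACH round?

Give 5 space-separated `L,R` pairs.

Answer: 163,1 1,133 133,231 231,48 48,64

Derivation:
Round 1 (k=19): L=163 R=1
Round 2 (k=31): L=1 R=133
Round 3 (k=19): L=133 R=231
Round 4 (k=34): L=231 R=48
Round 5 (k=14): L=48 R=64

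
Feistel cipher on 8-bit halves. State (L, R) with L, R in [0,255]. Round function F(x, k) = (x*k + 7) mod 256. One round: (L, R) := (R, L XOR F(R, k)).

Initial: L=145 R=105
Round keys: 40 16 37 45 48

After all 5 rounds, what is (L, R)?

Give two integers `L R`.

Answer: 176 116

Derivation:
Round 1 (k=40): L=105 R=254
Round 2 (k=16): L=254 R=142
Round 3 (k=37): L=142 R=115
Round 4 (k=45): L=115 R=176
Round 5 (k=48): L=176 R=116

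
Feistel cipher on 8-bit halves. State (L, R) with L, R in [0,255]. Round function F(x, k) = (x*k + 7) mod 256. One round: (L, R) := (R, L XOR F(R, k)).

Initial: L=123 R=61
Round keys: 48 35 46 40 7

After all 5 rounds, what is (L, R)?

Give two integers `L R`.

Round 1 (k=48): L=61 R=12
Round 2 (k=35): L=12 R=150
Round 3 (k=46): L=150 R=247
Round 4 (k=40): L=247 R=9
Round 5 (k=7): L=9 R=177

Answer: 9 177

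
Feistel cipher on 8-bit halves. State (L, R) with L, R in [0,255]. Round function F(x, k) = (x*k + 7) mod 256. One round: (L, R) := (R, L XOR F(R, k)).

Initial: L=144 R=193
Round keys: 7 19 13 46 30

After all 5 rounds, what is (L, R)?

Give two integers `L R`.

Answer: 197 132

Derivation:
Round 1 (k=7): L=193 R=222
Round 2 (k=19): L=222 R=64
Round 3 (k=13): L=64 R=153
Round 4 (k=46): L=153 R=197
Round 5 (k=30): L=197 R=132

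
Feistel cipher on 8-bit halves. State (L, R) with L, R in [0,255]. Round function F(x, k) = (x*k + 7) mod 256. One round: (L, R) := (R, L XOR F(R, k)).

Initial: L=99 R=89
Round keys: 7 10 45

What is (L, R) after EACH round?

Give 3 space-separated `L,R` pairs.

Answer: 89,21 21,128 128,146

Derivation:
Round 1 (k=7): L=89 R=21
Round 2 (k=10): L=21 R=128
Round 3 (k=45): L=128 R=146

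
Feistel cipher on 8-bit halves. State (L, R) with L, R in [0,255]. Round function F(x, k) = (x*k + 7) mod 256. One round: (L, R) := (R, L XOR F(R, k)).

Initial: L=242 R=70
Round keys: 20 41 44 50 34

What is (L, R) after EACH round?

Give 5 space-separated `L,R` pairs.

Round 1 (k=20): L=70 R=141
Round 2 (k=41): L=141 R=218
Round 3 (k=44): L=218 R=242
Round 4 (k=50): L=242 R=145
Round 5 (k=34): L=145 R=187

Answer: 70,141 141,218 218,242 242,145 145,187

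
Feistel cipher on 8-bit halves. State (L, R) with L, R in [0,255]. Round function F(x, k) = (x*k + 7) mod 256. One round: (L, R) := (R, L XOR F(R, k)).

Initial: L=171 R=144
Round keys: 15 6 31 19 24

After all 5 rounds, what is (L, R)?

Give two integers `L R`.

Round 1 (k=15): L=144 R=220
Round 2 (k=6): L=220 R=191
Round 3 (k=31): L=191 R=244
Round 4 (k=19): L=244 R=156
Round 5 (k=24): L=156 R=83

Answer: 156 83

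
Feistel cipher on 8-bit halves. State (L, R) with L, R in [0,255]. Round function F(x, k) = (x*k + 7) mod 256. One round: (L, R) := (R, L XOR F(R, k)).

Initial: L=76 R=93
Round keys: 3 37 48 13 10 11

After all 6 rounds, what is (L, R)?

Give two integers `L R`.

Round 1 (k=3): L=93 R=82
Round 2 (k=37): L=82 R=188
Round 3 (k=48): L=188 R=21
Round 4 (k=13): L=21 R=164
Round 5 (k=10): L=164 R=122
Round 6 (k=11): L=122 R=225

Answer: 122 225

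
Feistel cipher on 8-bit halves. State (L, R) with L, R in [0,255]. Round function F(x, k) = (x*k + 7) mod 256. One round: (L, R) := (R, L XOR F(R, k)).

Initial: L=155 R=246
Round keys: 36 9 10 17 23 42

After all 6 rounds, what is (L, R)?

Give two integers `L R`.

Round 1 (k=36): L=246 R=4
Round 2 (k=9): L=4 R=221
Round 3 (k=10): L=221 R=173
Round 4 (k=17): L=173 R=89
Round 5 (k=23): L=89 R=171
Round 6 (k=42): L=171 R=76

Answer: 171 76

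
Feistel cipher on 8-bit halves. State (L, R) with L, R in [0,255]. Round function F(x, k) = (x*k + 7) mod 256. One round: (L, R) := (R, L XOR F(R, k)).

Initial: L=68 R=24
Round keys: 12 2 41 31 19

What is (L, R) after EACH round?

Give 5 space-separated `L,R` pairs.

Round 1 (k=12): L=24 R=99
Round 2 (k=2): L=99 R=213
Round 3 (k=41): L=213 R=71
Round 4 (k=31): L=71 R=117
Round 5 (k=19): L=117 R=241

Answer: 24,99 99,213 213,71 71,117 117,241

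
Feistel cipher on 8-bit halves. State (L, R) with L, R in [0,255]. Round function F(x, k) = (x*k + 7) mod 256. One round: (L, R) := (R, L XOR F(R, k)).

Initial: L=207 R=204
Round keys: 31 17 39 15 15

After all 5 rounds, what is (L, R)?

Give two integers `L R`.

Round 1 (k=31): L=204 R=116
Round 2 (k=17): L=116 R=119
Round 3 (k=39): L=119 R=92
Round 4 (k=15): L=92 R=28
Round 5 (k=15): L=28 R=247

Answer: 28 247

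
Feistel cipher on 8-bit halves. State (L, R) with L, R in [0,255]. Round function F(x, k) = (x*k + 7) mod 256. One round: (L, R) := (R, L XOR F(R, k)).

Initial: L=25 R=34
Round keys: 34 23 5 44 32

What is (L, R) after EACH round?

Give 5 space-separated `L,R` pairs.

Round 1 (k=34): L=34 R=146
Round 2 (k=23): L=146 R=7
Round 3 (k=5): L=7 R=184
Round 4 (k=44): L=184 R=160
Round 5 (k=32): L=160 R=191

Answer: 34,146 146,7 7,184 184,160 160,191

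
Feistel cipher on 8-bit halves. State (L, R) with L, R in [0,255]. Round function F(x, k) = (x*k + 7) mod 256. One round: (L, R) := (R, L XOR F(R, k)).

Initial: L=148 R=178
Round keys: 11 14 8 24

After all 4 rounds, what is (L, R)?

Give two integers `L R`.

Answer: 134 0

Derivation:
Round 1 (k=11): L=178 R=57
Round 2 (k=14): L=57 R=151
Round 3 (k=8): L=151 R=134
Round 4 (k=24): L=134 R=0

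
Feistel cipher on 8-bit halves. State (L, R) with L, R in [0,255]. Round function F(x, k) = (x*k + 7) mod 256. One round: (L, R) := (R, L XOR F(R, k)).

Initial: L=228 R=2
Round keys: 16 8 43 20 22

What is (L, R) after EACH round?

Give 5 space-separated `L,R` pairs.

Answer: 2,195 195,29 29,37 37,246 246,14

Derivation:
Round 1 (k=16): L=2 R=195
Round 2 (k=8): L=195 R=29
Round 3 (k=43): L=29 R=37
Round 4 (k=20): L=37 R=246
Round 5 (k=22): L=246 R=14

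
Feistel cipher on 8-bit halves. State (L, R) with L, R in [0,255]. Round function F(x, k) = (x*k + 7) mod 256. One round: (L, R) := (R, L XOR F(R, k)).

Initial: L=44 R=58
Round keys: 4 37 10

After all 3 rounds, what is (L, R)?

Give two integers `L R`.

Round 1 (k=4): L=58 R=195
Round 2 (k=37): L=195 R=12
Round 3 (k=10): L=12 R=188

Answer: 12 188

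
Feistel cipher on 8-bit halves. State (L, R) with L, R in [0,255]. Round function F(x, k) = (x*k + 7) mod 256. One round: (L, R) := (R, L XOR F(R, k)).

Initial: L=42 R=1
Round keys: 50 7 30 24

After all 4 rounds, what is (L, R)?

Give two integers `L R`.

Round 1 (k=50): L=1 R=19
Round 2 (k=7): L=19 R=141
Round 3 (k=30): L=141 R=158
Round 4 (k=24): L=158 R=90

Answer: 158 90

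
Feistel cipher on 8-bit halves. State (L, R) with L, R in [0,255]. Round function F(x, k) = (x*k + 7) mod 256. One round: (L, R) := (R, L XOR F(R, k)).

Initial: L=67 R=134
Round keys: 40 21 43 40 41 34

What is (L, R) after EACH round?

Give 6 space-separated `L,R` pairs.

Round 1 (k=40): L=134 R=180
Round 2 (k=21): L=180 R=77
Round 3 (k=43): L=77 R=66
Round 4 (k=40): L=66 R=26
Round 5 (k=41): L=26 R=115
Round 6 (k=34): L=115 R=87

Answer: 134,180 180,77 77,66 66,26 26,115 115,87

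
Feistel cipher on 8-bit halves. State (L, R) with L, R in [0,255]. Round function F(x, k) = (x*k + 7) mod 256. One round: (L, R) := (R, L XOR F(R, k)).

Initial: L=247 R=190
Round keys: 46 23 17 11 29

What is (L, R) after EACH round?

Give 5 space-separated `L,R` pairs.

Answer: 190,220 220,117 117,16 16,194 194,17

Derivation:
Round 1 (k=46): L=190 R=220
Round 2 (k=23): L=220 R=117
Round 3 (k=17): L=117 R=16
Round 4 (k=11): L=16 R=194
Round 5 (k=29): L=194 R=17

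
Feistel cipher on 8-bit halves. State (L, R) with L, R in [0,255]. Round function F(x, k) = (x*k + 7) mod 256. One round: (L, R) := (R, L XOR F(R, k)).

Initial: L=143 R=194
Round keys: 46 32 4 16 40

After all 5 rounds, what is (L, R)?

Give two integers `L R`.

Round 1 (k=46): L=194 R=108
Round 2 (k=32): L=108 R=69
Round 3 (k=4): L=69 R=119
Round 4 (k=16): L=119 R=50
Round 5 (k=40): L=50 R=160

Answer: 50 160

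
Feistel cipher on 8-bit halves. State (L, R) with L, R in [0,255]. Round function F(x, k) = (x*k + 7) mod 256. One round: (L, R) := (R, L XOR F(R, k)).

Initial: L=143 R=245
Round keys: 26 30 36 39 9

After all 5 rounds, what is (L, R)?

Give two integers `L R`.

Round 1 (k=26): L=245 R=102
Round 2 (k=30): L=102 R=14
Round 3 (k=36): L=14 R=153
Round 4 (k=39): L=153 R=88
Round 5 (k=9): L=88 R=134

Answer: 88 134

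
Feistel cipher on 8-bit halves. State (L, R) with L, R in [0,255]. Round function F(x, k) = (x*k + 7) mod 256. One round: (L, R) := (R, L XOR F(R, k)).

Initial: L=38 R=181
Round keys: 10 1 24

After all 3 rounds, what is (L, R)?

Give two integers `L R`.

Round 1 (k=10): L=181 R=63
Round 2 (k=1): L=63 R=243
Round 3 (k=24): L=243 R=240

Answer: 243 240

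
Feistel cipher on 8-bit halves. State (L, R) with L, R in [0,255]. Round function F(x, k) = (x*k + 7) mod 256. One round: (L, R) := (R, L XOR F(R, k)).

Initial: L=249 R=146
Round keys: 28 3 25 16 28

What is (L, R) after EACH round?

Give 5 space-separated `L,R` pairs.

Round 1 (k=28): L=146 R=6
Round 2 (k=3): L=6 R=139
Round 3 (k=25): L=139 R=156
Round 4 (k=16): L=156 R=76
Round 5 (k=28): L=76 R=203

Answer: 146,6 6,139 139,156 156,76 76,203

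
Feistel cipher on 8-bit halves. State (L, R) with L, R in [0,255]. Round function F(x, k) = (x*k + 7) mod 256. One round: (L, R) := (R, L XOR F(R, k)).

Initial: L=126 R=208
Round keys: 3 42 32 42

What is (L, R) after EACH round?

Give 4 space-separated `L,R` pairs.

Round 1 (k=3): L=208 R=9
Round 2 (k=42): L=9 R=81
Round 3 (k=32): L=81 R=46
Round 4 (k=42): L=46 R=194

Answer: 208,9 9,81 81,46 46,194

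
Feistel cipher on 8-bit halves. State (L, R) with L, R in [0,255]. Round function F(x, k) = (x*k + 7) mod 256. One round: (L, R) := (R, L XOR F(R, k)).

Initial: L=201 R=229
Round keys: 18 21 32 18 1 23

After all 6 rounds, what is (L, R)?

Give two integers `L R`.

Round 1 (k=18): L=229 R=232
Round 2 (k=21): L=232 R=234
Round 3 (k=32): L=234 R=175
Round 4 (k=18): L=175 R=191
Round 5 (k=1): L=191 R=105
Round 6 (k=23): L=105 R=201

Answer: 105 201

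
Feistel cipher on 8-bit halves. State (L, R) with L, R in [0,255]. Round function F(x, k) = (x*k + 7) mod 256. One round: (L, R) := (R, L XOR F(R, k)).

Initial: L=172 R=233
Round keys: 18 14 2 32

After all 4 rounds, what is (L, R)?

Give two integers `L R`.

Answer: 138 99

Derivation:
Round 1 (k=18): L=233 R=197
Round 2 (k=14): L=197 R=36
Round 3 (k=2): L=36 R=138
Round 4 (k=32): L=138 R=99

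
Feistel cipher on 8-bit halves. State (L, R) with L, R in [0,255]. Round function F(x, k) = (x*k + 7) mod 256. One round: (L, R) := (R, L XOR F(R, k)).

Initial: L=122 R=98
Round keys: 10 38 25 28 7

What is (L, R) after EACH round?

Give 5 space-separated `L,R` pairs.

Answer: 98,161 161,143 143,95 95,228 228,28

Derivation:
Round 1 (k=10): L=98 R=161
Round 2 (k=38): L=161 R=143
Round 3 (k=25): L=143 R=95
Round 4 (k=28): L=95 R=228
Round 5 (k=7): L=228 R=28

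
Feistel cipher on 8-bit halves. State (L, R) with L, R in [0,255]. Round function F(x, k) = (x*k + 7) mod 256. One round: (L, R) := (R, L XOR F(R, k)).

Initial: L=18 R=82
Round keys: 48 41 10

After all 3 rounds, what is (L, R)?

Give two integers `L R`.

Round 1 (k=48): L=82 R=117
Round 2 (k=41): L=117 R=150
Round 3 (k=10): L=150 R=150

Answer: 150 150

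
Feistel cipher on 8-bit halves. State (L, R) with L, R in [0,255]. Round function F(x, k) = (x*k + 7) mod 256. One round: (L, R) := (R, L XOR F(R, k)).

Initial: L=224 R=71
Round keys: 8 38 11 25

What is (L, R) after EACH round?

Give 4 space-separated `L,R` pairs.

Round 1 (k=8): L=71 R=223
Round 2 (k=38): L=223 R=102
Round 3 (k=11): L=102 R=182
Round 4 (k=25): L=182 R=171

Answer: 71,223 223,102 102,182 182,171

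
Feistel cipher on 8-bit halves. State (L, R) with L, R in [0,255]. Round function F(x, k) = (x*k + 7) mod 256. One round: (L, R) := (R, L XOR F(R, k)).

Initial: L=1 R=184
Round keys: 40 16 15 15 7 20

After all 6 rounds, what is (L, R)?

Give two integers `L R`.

Answer: 63 37

Derivation:
Round 1 (k=40): L=184 R=198
Round 2 (k=16): L=198 R=223
Round 3 (k=15): L=223 R=222
Round 4 (k=15): L=222 R=214
Round 5 (k=7): L=214 R=63
Round 6 (k=20): L=63 R=37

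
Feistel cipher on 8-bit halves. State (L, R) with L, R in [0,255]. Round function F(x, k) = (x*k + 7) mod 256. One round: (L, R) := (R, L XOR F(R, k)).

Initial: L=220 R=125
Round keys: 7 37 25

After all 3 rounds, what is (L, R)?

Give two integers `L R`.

Round 1 (k=7): L=125 R=174
Round 2 (k=37): L=174 R=80
Round 3 (k=25): L=80 R=121

Answer: 80 121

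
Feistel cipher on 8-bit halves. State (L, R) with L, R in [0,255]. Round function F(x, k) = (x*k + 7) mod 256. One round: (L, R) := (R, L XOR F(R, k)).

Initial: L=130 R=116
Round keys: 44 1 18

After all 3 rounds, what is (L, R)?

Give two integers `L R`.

Answer: 8 226

Derivation:
Round 1 (k=44): L=116 R=117
Round 2 (k=1): L=117 R=8
Round 3 (k=18): L=8 R=226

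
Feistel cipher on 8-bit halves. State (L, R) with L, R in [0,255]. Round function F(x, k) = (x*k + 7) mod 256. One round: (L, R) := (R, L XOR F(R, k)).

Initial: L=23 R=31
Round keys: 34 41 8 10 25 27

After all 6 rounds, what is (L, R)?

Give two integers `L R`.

Round 1 (k=34): L=31 R=50
Round 2 (k=41): L=50 R=22
Round 3 (k=8): L=22 R=133
Round 4 (k=10): L=133 R=47
Round 5 (k=25): L=47 R=27
Round 6 (k=27): L=27 R=207

Answer: 27 207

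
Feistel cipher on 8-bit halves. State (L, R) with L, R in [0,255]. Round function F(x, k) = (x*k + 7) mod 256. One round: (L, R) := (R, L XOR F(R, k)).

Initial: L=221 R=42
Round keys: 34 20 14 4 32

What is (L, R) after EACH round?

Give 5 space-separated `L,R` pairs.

Answer: 42,70 70,85 85,235 235,230 230,44

Derivation:
Round 1 (k=34): L=42 R=70
Round 2 (k=20): L=70 R=85
Round 3 (k=14): L=85 R=235
Round 4 (k=4): L=235 R=230
Round 5 (k=32): L=230 R=44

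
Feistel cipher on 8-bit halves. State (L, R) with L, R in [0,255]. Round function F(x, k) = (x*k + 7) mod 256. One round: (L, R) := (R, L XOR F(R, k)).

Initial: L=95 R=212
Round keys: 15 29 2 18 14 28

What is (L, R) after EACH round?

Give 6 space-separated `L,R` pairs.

Round 1 (k=15): L=212 R=44
Round 2 (k=29): L=44 R=215
Round 3 (k=2): L=215 R=153
Round 4 (k=18): L=153 R=30
Round 5 (k=14): L=30 R=50
Round 6 (k=28): L=50 R=97

Answer: 212,44 44,215 215,153 153,30 30,50 50,97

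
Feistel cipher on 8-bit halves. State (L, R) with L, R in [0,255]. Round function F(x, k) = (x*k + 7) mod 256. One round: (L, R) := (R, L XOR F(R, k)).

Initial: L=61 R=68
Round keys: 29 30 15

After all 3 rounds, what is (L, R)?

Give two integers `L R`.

Round 1 (k=29): L=68 R=134
Round 2 (k=30): L=134 R=255
Round 3 (k=15): L=255 R=126

Answer: 255 126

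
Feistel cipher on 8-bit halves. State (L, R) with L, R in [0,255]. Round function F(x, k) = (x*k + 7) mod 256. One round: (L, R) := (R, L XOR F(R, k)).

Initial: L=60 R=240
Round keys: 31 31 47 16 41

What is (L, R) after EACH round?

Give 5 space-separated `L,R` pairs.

Round 1 (k=31): L=240 R=43
Round 2 (k=31): L=43 R=204
Round 3 (k=47): L=204 R=80
Round 4 (k=16): L=80 R=203
Round 5 (k=41): L=203 R=218

Answer: 240,43 43,204 204,80 80,203 203,218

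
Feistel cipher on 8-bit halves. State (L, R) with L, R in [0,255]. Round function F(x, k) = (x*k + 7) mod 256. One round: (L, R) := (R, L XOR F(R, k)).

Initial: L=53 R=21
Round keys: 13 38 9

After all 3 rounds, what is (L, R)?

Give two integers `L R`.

Answer: 160 138

Derivation:
Round 1 (k=13): L=21 R=45
Round 2 (k=38): L=45 R=160
Round 3 (k=9): L=160 R=138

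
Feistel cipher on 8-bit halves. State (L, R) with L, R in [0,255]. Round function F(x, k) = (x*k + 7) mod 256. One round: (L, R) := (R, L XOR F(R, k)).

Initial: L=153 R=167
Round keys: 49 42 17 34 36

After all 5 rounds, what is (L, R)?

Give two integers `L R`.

Round 1 (k=49): L=167 R=103
Round 2 (k=42): L=103 R=74
Round 3 (k=17): L=74 R=150
Round 4 (k=34): L=150 R=185
Round 5 (k=36): L=185 R=157

Answer: 185 157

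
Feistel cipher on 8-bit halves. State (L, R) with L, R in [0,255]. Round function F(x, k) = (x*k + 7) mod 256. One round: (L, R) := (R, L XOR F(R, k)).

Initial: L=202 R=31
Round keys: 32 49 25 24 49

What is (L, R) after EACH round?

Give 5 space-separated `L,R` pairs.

Round 1 (k=32): L=31 R=45
Round 2 (k=49): L=45 R=187
Round 3 (k=25): L=187 R=103
Round 4 (k=24): L=103 R=20
Round 5 (k=49): L=20 R=188

Answer: 31,45 45,187 187,103 103,20 20,188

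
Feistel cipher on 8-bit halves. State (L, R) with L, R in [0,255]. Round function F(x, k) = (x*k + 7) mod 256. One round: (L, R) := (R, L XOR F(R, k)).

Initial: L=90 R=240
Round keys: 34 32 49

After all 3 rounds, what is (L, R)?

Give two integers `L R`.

Round 1 (k=34): L=240 R=189
Round 2 (k=32): L=189 R=87
Round 3 (k=49): L=87 R=19

Answer: 87 19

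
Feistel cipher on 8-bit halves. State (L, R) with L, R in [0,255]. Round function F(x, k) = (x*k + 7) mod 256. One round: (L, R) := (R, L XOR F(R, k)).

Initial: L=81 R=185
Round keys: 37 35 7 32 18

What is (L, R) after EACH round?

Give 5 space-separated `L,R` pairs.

Answer: 185,149 149,223 223,181 181,120 120,194

Derivation:
Round 1 (k=37): L=185 R=149
Round 2 (k=35): L=149 R=223
Round 3 (k=7): L=223 R=181
Round 4 (k=32): L=181 R=120
Round 5 (k=18): L=120 R=194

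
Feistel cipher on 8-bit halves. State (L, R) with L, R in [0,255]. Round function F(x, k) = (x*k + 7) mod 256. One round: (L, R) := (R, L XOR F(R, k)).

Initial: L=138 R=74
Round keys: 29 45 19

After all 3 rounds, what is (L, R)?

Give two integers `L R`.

Round 1 (k=29): L=74 R=227
Round 2 (k=45): L=227 R=164
Round 3 (k=19): L=164 R=208

Answer: 164 208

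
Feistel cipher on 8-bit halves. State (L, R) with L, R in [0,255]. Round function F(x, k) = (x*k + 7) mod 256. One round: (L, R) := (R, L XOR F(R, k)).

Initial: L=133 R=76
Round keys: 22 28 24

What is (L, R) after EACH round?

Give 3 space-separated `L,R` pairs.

Answer: 76,10 10,83 83,197

Derivation:
Round 1 (k=22): L=76 R=10
Round 2 (k=28): L=10 R=83
Round 3 (k=24): L=83 R=197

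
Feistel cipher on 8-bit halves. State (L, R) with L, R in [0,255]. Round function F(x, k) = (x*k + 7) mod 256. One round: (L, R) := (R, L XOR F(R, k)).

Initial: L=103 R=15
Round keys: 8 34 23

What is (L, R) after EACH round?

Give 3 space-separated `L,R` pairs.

Round 1 (k=8): L=15 R=24
Round 2 (k=34): L=24 R=56
Round 3 (k=23): L=56 R=23

Answer: 15,24 24,56 56,23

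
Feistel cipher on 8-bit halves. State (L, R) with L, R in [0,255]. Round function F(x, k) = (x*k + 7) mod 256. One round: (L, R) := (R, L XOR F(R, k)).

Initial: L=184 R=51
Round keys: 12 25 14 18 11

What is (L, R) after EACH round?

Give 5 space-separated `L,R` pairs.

Round 1 (k=12): L=51 R=211
Round 2 (k=25): L=211 R=145
Round 3 (k=14): L=145 R=38
Round 4 (k=18): L=38 R=34
Round 5 (k=11): L=34 R=91

Answer: 51,211 211,145 145,38 38,34 34,91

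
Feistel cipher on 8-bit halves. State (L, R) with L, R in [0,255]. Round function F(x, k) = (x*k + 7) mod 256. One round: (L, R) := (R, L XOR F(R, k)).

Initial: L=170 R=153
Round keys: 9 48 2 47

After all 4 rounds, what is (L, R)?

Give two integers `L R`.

Round 1 (k=9): L=153 R=194
Round 2 (k=48): L=194 R=254
Round 3 (k=2): L=254 R=193
Round 4 (k=47): L=193 R=136

Answer: 193 136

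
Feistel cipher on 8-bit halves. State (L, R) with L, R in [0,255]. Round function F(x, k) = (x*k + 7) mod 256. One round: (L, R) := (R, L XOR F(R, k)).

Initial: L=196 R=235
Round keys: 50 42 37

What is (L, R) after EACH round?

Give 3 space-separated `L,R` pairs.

Answer: 235,41 41,42 42,48

Derivation:
Round 1 (k=50): L=235 R=41
Round 2 (k=42): L=41 R=42
Round 3 (k=37): L=42 R=48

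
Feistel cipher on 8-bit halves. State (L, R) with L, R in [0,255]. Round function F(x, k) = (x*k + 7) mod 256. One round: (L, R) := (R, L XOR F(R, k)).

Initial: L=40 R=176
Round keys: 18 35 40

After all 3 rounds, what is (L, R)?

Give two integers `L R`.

Answer: 100 232

Derivation:
Round 1 (k=18): L=176 R=79
Round 2 (k=35): L=79 R=100
Round 3 (k=40): L=100 R=232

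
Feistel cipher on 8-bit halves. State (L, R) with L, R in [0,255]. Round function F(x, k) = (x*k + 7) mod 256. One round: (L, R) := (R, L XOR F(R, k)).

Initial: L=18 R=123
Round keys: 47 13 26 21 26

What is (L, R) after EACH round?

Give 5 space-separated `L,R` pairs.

Round 1 (k=47): L=123 R=142
Round 2 (k=13): L=142 R=70
Round 3 (k=26): L=70 R=173
Round 4 (k=21): L=173 R=126
Round 5 (k=26): L=126 R=126

Answer: 123,142 142,70 70,173 173,126 126,126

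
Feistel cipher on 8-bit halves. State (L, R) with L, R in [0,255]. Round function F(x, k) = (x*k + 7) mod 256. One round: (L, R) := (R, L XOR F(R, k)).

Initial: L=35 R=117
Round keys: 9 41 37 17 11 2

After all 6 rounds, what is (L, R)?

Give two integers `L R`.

Round 1 (k=9): L=117 R=7
Round 2 (k=41): L=7 R=83
Round 3 (k=37): L=83 R=1
Round 4 (k=17): L=1 R=75
Round 5 (k=11): L=75 R=65
Round 6 (k=2): L=65 R=194

Answer: 65 194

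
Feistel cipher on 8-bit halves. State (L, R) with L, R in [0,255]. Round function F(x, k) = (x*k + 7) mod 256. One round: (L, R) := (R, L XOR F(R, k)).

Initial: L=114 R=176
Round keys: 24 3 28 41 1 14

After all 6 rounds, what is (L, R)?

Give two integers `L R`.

Answer: 116 184

Derivation:
Round 1 (k=24): L=176 R=245
Round 2 (k=3): L=245 R=86
Round 3 (k=28): L=86 R=154
Round 4 (k=41): L=154 R=231
Round 5 (k=1): L=231 R=116
Round 6 (k=14): L=116 R=184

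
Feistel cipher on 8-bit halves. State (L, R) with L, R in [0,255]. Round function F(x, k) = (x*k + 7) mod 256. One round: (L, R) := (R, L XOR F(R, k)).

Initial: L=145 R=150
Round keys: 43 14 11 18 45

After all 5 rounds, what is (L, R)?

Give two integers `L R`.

Round 1 (k=43): L=150 R=168
Round 2 (k=14): L=168 R=161
Round 3 (k=11): L=161 R=90
Round 4 (k=18): L=90 R=250
Round 5 (k=45): L=250 R=163

Answer: 250 163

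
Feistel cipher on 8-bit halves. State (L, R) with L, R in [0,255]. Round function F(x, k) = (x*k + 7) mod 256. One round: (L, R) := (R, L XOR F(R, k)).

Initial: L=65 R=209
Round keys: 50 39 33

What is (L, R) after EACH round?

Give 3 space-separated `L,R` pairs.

Answer: 209,152 152,254 254,93

Derivation:
Round 1 (k=50): L=209 R=152
Round 2 (k=39): L=152 R=254
Round 3 (k=33): L=254 R=93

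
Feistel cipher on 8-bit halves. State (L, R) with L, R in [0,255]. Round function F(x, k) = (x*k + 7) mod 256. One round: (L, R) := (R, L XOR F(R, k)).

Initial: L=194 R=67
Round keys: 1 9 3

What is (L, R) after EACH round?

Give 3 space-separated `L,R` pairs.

Answer: 67,136 136,140 140,35

Derivation:
Round 1 (k=1): L=67 R=136
Round 2 (k=9): L=136 R=140
Round 3 (k=3): L=140 R=35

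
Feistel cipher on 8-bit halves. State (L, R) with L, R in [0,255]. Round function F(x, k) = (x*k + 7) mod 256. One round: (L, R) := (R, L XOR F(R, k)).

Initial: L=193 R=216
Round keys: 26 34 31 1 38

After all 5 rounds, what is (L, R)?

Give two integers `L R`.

Answer: 186 233

Derivation:
Round 1 (k=26): L=216 R=54
Round 2 (k=34): L=54 R=235
Round 3 (k=31): L=235 R=74
Round 4 (k=1): L=74 R=186
Round 5 (k=38): L=186 R=233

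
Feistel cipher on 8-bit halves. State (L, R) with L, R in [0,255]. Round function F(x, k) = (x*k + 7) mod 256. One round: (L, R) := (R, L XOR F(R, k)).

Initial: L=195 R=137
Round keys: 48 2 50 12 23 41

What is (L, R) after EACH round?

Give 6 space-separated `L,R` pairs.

Answer: 137,116 116,102 102,135 135,61 61,5 5,233

Derivation:
Round 1 (k=48): L=137 R=116
Round 2 (k=2): L=116 R=102
Round 3 (k=50): L=102 R=135
Round 4 (k=12): L=135 R=61
Round 5 (k=23): L=61 R=5
Round 6 (k=41): L=5 R=233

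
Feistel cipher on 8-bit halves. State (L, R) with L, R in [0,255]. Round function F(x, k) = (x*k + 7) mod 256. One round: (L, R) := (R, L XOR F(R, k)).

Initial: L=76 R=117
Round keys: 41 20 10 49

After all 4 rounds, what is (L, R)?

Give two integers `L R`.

Round 1 (k=41): L=117 R=136
Round 2 (k=20): L=136 R=210
Round 3 (k=10): L=210 R=179
Round 4 (k=49): L=179 R=152

Answer: 179 152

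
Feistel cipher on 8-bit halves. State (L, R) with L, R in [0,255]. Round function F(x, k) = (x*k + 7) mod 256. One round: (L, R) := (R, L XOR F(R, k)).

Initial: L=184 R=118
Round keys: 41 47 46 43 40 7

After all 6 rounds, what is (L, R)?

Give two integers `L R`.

Answer: 101 107

Derivation:
Round 1 (k=41): L=118 R=85
Round 2 (k=47): L=85 R=212
Round 3 (k=46): L=212 R=74
Round 4 (k=43): L=74 R=161
Round 5 (k=40): L=161 R=101
Round 6 (k=7): L=101 R=107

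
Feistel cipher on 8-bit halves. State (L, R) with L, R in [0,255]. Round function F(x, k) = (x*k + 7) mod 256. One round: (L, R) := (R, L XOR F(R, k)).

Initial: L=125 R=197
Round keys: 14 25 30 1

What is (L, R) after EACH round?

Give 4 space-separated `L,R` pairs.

Round 1 (k=14): L=197 R=176
Round 2 (k=25): L=176 R=242
Round 3 (k=30): L=242 R=211
Round 4 (k=1): L=211 R=40

Answer: 197,176 176,242 242,211 211,40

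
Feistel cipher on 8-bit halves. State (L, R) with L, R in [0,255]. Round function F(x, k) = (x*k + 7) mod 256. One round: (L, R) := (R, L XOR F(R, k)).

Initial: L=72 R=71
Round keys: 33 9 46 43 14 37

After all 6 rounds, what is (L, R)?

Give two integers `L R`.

Round 1 (k=33): L=71 R=102
Round 2 (k=9): L=102 R=218
Round 3 (k=46): L=218 R=85
Round 4 (k=43): L=85 R=148
Round 5 (k=14): L=148 R=74
Round 6 (k=37): L=74 R=45

Answer: 74 45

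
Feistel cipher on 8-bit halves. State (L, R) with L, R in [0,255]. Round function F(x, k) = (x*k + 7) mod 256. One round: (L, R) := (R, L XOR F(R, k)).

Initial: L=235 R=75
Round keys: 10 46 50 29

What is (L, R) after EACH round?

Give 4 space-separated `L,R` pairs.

Round 1 (k=10): L=75 R=30
Round 2 (k=46): L=30 R=32
Round 3 (k=50): L=32 R=89
Round 4 (k=29): L=89 R=60

Answer: 75,30 30,32 32,89 89,60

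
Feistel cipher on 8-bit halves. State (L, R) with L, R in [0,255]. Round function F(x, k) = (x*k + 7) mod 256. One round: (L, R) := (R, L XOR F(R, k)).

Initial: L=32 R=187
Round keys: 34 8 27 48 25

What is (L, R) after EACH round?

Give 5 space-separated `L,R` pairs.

Answer: 187,253 253,84 84,30 30,243 243,220

Derivation:
Round 1 (k=34): L=187 R=253
Round 2 (k=8): L=253 R=84
Round 3 (k=27): L=84 R=30
Round 4 (k=48): L=30 R=243
Round 5 (k=25): L=243 R=220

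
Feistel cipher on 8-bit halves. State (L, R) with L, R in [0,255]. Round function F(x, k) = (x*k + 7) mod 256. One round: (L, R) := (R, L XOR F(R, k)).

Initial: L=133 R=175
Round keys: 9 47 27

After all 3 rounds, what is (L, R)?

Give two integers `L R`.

Answer: 195 51

Derivation:
Round 1 (k=9): L=175 R=171
Round 2 (k=47): L=171 R=195
Round 3 (k=27): L=195 R=51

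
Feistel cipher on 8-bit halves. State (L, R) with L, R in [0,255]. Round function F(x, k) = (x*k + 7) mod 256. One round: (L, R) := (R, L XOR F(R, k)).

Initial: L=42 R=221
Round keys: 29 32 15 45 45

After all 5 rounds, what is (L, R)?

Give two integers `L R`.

Answer: 40 56

Derivation:
Round 1 (k=29): L=221 R=58
Round 2 (k=32): L=58 R=154
Round 3 (k=15): L=154 R=55
Round 4 (k=45): L=55 R=40
Round 5 (k=45): L=40 R=56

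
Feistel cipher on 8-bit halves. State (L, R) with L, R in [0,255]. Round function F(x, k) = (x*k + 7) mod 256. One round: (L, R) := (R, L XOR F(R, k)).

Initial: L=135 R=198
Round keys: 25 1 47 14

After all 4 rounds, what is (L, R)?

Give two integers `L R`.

Round 1 (k=25): L=198 R=218
Round 2 (k=1): L=218 R=39
Round 3 (k=47): L=39 R=234
Round 4 (k=14): L=234 R=244

Answer: 234 244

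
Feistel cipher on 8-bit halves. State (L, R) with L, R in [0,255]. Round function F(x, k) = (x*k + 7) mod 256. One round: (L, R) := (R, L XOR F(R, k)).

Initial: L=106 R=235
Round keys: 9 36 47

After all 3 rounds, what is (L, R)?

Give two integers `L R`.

Round 1 (k=9): L=235 R=32
Round 2 (k=36): L=32 R=108
Round 3 (k=47): L=108 R=251

Answer: 108 251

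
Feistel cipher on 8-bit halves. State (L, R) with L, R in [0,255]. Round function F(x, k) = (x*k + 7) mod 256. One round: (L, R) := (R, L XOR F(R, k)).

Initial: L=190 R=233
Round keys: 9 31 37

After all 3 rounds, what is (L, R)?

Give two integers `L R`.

Round 1 (k=9): L=233 R=134
Round 2 (k=31): L=134 R=168
Round 3 (k=37): L=168 R=201

Answer: 168 201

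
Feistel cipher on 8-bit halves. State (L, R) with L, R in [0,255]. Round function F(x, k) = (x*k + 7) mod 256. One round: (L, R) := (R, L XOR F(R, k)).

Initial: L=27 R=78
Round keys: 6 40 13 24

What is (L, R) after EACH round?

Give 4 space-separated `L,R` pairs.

Round 1 (k=6): L=78 R=192
Round 2 (k=40): L=192 R=73
Round 3 (k=13): L=73 R=124
Round 4 (k=24): L=124 R=238

Answer: 78,192 192,73 73,124 124,238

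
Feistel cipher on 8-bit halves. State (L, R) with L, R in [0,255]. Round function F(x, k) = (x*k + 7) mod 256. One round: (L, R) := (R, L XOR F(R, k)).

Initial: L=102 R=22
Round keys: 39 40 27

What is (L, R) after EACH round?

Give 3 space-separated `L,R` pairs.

Answer: 22,7 7,9 9,253

Derivation:
Round 1 (k=39): L=22 R=7
Round 2 (k=40): L=7 R=9
Round 3 (k=27): L=9 R=253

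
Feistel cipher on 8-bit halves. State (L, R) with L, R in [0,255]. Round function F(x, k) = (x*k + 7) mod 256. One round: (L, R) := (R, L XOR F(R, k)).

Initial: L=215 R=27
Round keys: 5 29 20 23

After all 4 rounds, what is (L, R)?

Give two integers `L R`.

Round 1 (k=5): L=27 R=89
Round 2 (k=29): L=89 R=7
Round 3 (k=20): L=7 R=202
Round 4 (k=23): L=202 R=42

Answer: 202 42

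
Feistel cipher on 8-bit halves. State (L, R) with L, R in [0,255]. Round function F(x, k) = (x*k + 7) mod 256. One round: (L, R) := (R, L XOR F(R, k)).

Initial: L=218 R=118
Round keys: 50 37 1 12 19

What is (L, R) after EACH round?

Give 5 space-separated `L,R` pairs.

Round 1 (k=50): L=118 R=201
Round 2 (k=37): L=201 R=98
Round 3 (k=1): L=98 R=160
Round 4 (k=12): L=160 R=229
Round 5 (k=19): L=229 R=166

Answer: 118,201 201,98 98,160 160,229 229,166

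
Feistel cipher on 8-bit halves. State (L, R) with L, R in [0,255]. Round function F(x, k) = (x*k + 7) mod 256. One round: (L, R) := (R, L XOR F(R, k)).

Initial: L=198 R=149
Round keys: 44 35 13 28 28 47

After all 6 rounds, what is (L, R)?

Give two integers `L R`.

Answer: 44 99

Derivation:
Round 1 (k=44): L=149 R=101
Round 2 (k=35): L=101 R=67
Round 3 (k=13): L=67 R=11
Round 4 (k=28): L=11 R=120
Round 5 (k=28): L=120 R=44
Round 6 (k=47): L=44 R=99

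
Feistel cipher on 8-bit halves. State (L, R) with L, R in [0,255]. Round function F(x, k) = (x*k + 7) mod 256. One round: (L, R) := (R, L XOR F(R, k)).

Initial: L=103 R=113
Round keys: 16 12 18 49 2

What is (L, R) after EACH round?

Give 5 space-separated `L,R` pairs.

Answer: 113,112 112,54 54,163 163,12 12,188

Derivation:
Round 1 (k=16): L=113 R=112
Round 2 (k=12): L=112 R=54
Round 3 (k=18): L=54 R=163
Round 4 (k=49): L=163 R=12
Round 5 (k=2): L=12 R=188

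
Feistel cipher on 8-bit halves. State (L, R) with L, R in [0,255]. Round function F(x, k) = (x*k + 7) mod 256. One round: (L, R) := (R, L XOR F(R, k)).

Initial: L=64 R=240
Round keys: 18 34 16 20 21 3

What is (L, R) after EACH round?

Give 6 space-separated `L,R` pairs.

Round 1 (k=18): L=240 R=167
Round 2 (k=34): L=167 R=197
Round 3 (k=16): L=197 R=240
Round 4 (k=20): L=240 R=2
Round 5 (k=21): L=2 R=193
Round 6 (k=3): L=193 R=72

Answer: 240,167 167,197 197,240 240,2 2,193 193,72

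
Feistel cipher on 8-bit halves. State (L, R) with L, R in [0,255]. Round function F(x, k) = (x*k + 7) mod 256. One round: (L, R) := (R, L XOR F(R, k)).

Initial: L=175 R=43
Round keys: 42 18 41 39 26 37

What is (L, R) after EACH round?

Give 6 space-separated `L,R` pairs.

Answer: 43,186 186,48 48,13 13,50 50,22 22,7

Derivation:
Round 1 (k=42): L=43 R=186
Round 2 (k=18): L=186 R=48
Round 3 (k=41): L=48 R=13
Round 4 (k=39): L=13 R=50
Round 5 (k=26): L=50 R=22
Round 6 (k=37): L=22 R=7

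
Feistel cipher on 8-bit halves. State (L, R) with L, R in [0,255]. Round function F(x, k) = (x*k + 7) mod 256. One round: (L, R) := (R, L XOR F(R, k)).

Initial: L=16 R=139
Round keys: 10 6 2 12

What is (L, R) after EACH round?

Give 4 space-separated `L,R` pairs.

Answer: 139,101 101,238 238,134 134,161

Derivation:
Round 1 (k=10): L=139 R=101
Round 2 (k=6): L=101 R=238
Round 3 (k=2): L=238 R=134
Round 4 (k=12): L=134 R=161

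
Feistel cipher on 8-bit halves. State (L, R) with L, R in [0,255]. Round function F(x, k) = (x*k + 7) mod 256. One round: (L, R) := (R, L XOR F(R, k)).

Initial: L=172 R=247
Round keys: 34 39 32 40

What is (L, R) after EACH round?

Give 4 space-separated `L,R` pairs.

Round 1 (k=34): L=247 R=121
Round 2 (k=39): L=121 R=129
Round 3 (k=32): L=129 R=94
Round 4 (k=40): L=94 R=54

Answer: 247,121 121,129 129,94 94,54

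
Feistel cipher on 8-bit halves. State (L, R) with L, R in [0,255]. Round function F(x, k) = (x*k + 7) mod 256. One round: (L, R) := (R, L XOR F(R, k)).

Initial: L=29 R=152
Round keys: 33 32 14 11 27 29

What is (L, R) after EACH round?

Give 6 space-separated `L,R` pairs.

Round 1 (k=33): L=152 R=130
Round 2 (k=32): L=130 R=223
Round 3 (k=14): L=223 R=187
Round 4 (k=11): L=187 R=207
Round 5 (k=27): L=207 R=103
Round 6 (k=29): L=103 R=125

Answer: 152,130 130,223 223,187 187,207 207,103 103,125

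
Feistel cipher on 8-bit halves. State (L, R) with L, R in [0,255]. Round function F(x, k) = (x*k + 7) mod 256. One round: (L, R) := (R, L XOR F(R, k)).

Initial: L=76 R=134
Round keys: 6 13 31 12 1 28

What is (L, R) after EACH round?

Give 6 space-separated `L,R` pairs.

Answer: 134,103 103,196 196,164 164,115 115,222 222,60

Derivation:
Round 1 (k=6): L=134 R=103
Round 2 (k=13): L=103 R=196
Round 3 (k=31): L=196 R=164
Round 4 (k=12): L=164 R=115
Round 5 (k=1): L=115 R=222
Round 6 (k=28): L=222 R=60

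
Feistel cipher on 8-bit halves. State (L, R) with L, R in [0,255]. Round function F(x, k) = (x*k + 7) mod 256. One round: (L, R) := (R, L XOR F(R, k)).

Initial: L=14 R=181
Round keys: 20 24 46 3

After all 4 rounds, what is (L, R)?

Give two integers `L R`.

Answer: 118 163

Derivation:
Round 1 (k=20): L=181 R=37
Round 2 (k=24): L=37 R=202
Round 3 (k=46): L=202 R=118
Round 4 (k=3): L=118 R=163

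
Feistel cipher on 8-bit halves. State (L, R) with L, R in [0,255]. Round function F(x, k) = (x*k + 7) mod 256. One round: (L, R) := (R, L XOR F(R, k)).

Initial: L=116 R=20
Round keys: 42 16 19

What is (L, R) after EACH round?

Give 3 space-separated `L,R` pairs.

Answer: 20,59 59,163 163,27

Derivation:
Round 1 (k=42): L=20 R=59
Round 2 (k=16): L=59 R=163
Round 3 (k=19): L=163 R=27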